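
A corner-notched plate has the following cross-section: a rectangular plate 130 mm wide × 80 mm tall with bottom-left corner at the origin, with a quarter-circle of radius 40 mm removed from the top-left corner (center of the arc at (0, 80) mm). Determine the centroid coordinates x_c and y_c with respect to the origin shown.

Part | A | x̄ᵢ | ȳᵢ | A·x̄ᵢ | A·ȳᵢ
plate | 10400.00 | 65.00 | 40.00 | 676000.00 | 416000.00
removed quarter-circle | -1256.64 | 16.98 | 63.02 | -21333.33 | -79197.63
Σ | 9143.36 |  |  | 654666.67 | 336802.37
x_c = 654666.67 / 9143.36 = 71.60 mm
y_c = 336802.37 / 9143.36 = 36.84 mm

x_c = 71.60 mm, y_c = 36.84 mm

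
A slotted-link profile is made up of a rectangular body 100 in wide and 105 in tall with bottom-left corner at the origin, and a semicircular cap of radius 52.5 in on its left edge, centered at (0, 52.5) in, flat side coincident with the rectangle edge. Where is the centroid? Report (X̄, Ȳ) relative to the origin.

X̄ = 28.90 in, Ȳ = 52.50 in

Part | A | x̄ᵢ | ȳᵢ | A·x̄ᵢ | A·ȳᵢ
rectangular body | 10500.00 | 50.00 | 52.50 | 525000.00 | 551250.00
semicircular end | 4329.51 | -22.28 | 52.50 | -96468.75 | 227299.14
Σ | 14829.51 |  |  | 428531.25 | 778549.14
X̄ = 428531.25 / 14829.51 = 28.90 in
Ȳ = 778549.14 / 14829.51 = 52.50 in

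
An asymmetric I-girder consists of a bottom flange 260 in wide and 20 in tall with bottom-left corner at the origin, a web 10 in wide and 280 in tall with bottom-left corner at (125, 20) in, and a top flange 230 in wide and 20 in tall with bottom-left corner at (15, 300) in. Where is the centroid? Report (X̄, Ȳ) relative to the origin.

bottom flange: A = 260 × 20 = 5200.00, centroid at (130.00, 10.00).
web: A = 10 × 280 = 2800.00, centroid at (130.00, 160.00).
top flange: A = 230 × 20 = 4600.00, centroid at (130.00, 310.00).
ΣA = 12600.00 in², ΣAX̄ = 1638000.00 in³, ΣAȲ = 1926000.00 in³.
X̄ = 1638000.00/12600.00 = 130.00 in; Ȳ = 1926000.00/12600.00 = 152.86 in.

X̄ = 130.00 in, Ȳ = 152.86 in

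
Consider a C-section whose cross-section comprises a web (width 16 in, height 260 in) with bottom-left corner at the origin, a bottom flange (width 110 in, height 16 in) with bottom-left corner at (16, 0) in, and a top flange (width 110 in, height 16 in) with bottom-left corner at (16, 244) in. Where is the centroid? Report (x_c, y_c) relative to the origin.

Part | A | x̄ᵢ | ȳᵢ | A·x̄ᵢ | A·ȳᵢ
web | 4160.00 | 8.00 | 130.00 | 33280.00 | 540800.00
bottom flange | 1760.00 | 71.00 | 8.00 | 124960.00 | 14080.00
top flange | 1760.00 | 71.00 | 252.00 | 124960.00 | 443520.00
Σ | 7680.00 |  |  | 283200.00 | 998400.00
x_c = 283200.00 / 7680.00 = 36.88 in
y_c = 998400.00 / 7680.00 = 130.00 in

x_c = 36.88 in, y_c = 130.00 in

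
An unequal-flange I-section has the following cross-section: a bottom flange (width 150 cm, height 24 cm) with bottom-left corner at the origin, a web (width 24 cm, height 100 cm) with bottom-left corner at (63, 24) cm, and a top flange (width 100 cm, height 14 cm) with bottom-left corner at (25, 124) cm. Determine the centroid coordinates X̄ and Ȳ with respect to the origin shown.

Part | A | x̄ᵢ | ȳᵢ | A·x̄ᵢ | A·ȳᵢ
bottom flange | 3600.00 | 75.00 | 12.00 | 270000.00 | 43200.00
web | 2400.00 | 75.00 | 74.00 | 180000.00 | 177600.00
top flange | 1400.00 | 75.00 | 131.00 | 105000.00 | 183400.00
Σ | 7400.00 |  |  | 555000.00 | 404200.00
X̄ = 555000.00 / 7400.00 = 75.00 cm
Ȳ = 404200.00 / 7400.00 = 54.62 cm

X̄ = 75.00 cm, Ȳ = 54.62 cm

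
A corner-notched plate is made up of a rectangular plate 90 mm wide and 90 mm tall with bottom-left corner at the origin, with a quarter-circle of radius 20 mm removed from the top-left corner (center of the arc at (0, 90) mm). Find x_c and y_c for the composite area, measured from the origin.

x_c = 46.47 mm, y_c = 43.53 mm

Part | A | x̄ᵢ | ȳᵢ | A·x̄ᵢ | A·ȳᵢ
plate | 8100.00 | 45.00 | 45.00 | 364500.00 | 364500.00
removed quarter-circle | -314.16 | 8.49 | 81.51 | -2666.67 | -25607.67
Σ | 7785.84 |  |  | 361833.33 | 338892.33
x_c = 361833.33 / 7785.84 = 46.47 mm
y_c = 338892.33 / 7785.84 = 43.53 mm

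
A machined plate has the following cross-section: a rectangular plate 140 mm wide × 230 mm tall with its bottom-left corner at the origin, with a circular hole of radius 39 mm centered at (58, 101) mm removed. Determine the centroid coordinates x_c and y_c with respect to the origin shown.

plate: A = 140 × 230 = 32200.00, centroid at (70.00, 115.00).
hole: A = −π·39² = -4778.36, centroid at (58.00, 101.00).
ΣA = 27421.64 mm²
ΣAx_c = (32200.00)(70.00) + (-4778.36)(58.00) = 1976854.98 mm³
ΣAy_c = (32200.00)(115.00) + (-4778.36)(101.00) = 3220385.39 mm³
x_c = 1976854.98 / 27421.64 = 72.09 mm
y_c = 3220385.39 / 27421.64 = 117.44 mm

x_c = 72.09 mm, y_c = 117.44 mm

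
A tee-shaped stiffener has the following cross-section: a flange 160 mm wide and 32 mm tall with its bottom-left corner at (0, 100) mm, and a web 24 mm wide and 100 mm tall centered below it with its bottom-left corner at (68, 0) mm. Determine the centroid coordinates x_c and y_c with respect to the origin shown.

web: A = 24 × 100 = 2400.00, centroid at (80.00, 50.00).
flange: A = 160 × 32 = 5120.00, centroid at (80.00, 116.00).
ΣA = 7520.00 mm²
ΣAx_c = (2400.00)(80.00) + (5120.00)(80.00) = 601600.00 mm³
ΣAy_c = (2400.00)(50.00) + (5120.00)(116.00) = 713920.00 mm³
x_c = 601600.00 / 7520.00 = 80.00 mm
y_c = 713920.00 / 7520.00 = 94.94 mm

x_c = 80.00 mm, y_c = 94.94 mm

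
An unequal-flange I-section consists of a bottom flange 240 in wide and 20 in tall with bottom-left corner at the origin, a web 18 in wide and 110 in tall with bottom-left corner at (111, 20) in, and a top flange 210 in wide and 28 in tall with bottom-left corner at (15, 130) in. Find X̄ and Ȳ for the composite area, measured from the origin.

Part | A | x̄ᵢ | ȳᵢ | A·x̄ᵢ | A·ȳᵢ
bottom flange | 4800.00 | 120.00 | 10.00 | 576000.00 | 48000.00
web | 1980.00 | 120.00 | 75.00 | 237600.00 | 148500.00
top flange | 5880.00 | 120.00 | 144.00 | 705600.00 | 846720.00
Σ | 12660.00 |  |  | 1519200.00 | 1043220.00
X̄ = 1519200.00 / 12660.00 = 120.00 in
Ȳ = 1043220.00 / 12660.00 = 82.40 in

X̄ = 120.00 in, Ȳ = 82.40 in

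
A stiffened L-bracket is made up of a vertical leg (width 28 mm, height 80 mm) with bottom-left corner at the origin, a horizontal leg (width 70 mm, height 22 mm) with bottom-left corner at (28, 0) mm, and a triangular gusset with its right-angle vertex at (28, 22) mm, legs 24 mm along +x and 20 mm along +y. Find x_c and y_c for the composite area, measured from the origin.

x_c = 34.08 mm, y_c = 28.21 mm

Part | A | x̄ᵢ | ȳᵢ | A·x̄ᵢ | A·ȳᵢ
vertical leg | 2240.00 | 14.00 | 40.00 | 31360.00 | 89600.00
horizontal leg | 1540.00 | 63.00 | 11.00 | 97020.00 | 16940.00
gusset | 240.00 | 36.00 | 28.67 | 8640.00 | 6880.00
Σ | 4020.00 |  |  | 137020.00 | 113420.00
x_c = 137020.00 / 4020.00 = 34.08 mm
y_c = 113420.00 / 4020.00 = 28.21 mm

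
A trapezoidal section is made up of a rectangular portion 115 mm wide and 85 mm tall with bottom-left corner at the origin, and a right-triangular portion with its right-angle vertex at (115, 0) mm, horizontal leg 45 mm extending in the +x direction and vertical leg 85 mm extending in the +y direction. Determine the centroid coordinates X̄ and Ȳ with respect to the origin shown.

rectangular portion: A = 115 × 85 = 9775.00, centroid at (57.50, 42.50).
triangular portion: A = ½·45·85 = 1912.50, centroid at (130.00, 28.33).
ΣA = 11687.50 mm², ΣAX̄ = 810687.50 mm³, ΣAȲ = 469625.00 mm³.
X̄ = 810687.50/11687.50 = 69.36 mm; Ȳ = 469625.00/11687.50 = 40.18 mm.

X̄ = 69.36 mm, Ȳ = 40.18 mm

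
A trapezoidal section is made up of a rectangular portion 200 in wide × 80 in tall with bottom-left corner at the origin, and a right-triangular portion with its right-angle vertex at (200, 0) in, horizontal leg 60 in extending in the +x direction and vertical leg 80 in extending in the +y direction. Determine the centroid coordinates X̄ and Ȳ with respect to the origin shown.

X̄ = 115.65 in, Ȳ = 38.26 in

rectangular portion: A = 200 × 80 = 16000.00, centroid at (100.00, 40.00).
triangular portion: A = ½·60·80 = 2400.00, centroid at (220.00, 26.67).
ΣA = 18400.00 in², ΣAX̄ = 2128000.00 in³, ΣAȲ = 704000.00 in³.
X̄ = 2128000.00/18400.00 = 115.65 in; Ȳ = 704000.00/18400.00 = 38.26 in.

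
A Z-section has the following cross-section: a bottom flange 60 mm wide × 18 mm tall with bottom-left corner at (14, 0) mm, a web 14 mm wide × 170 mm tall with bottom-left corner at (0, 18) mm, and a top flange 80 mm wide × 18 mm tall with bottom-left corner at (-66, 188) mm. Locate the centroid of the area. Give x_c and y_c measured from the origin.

x_c = 5.46 mm, y_c = 109.91 mm

Part | A | x̄ᵢ | ȳᵢ | A·x̄ᵢ | A·ȳᵢ
bottom flange | 1080.00 | 44.00 | 9.00 | 47520.00 | 9720.00
web | 2380.00 | 7.00 | 103.00 | 16660.00 | 245140.00
top flange | 1440.00 | -26.00 | 197.00 | -37440.00 | 283680.00
Σ | 4900.00 |  |  | 26740.00 | 538540.00
x_c = 26740.00 / 4900.00 = 5.46 mm
y_c = 538540.00 / 4900.00 = 109.91 mm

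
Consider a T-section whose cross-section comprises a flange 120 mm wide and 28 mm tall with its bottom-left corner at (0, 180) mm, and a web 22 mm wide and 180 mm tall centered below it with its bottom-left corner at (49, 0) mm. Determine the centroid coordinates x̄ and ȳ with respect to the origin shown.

x̄ = 60.00 mm, ȳ = 137.74 mm

web: A = 22 × 180 = 3960.00, centroid at (60.00, 90.00).
flange: A = 120 × 28 = 3360.00, centroid at (60.00, 194.00).
ΣA = 7320.00 mm², ΣAx̄ = 439200.00 mm³, ΣAȳ = 1008240.00 mm³.
x̄ = 439200.00/7320.00 = 60.00 mm; ȳ = 1008240.00/7320.00 = 137.74 mm.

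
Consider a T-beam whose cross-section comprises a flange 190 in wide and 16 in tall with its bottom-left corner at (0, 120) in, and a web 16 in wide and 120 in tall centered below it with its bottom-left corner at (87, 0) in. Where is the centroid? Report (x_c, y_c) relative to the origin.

Part | A | x̄ᵢ | ȳᵢ | A·x̄ᵢ | A·ȳᵢ
web | 1920.00 | 95.00 | 60.00 | 182400.00 | 115200.00
flange | 3040.00 | 95.00 | 128.00 | 288800.00 | 389120.00
Σ | 4960.00 |  |  | 471200.00 | 504320.00
x_c = 471200.00 / 4960.00 = 95.00 in
y_c = 504320.00 / 4960.00 = 101.68 in

x_c = 95.00 in, y_c = 101.68 in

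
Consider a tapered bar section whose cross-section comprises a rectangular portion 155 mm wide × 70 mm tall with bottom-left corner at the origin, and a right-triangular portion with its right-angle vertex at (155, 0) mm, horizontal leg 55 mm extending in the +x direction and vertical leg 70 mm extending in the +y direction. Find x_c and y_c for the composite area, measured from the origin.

rectangular portion: A = 155 × 70 = 10850.00, centroid at (77.50, 35.00).
triangular portion: A = ½·55·70 = 1925.00, centroid at (173.33, 23.33).
ΣA = 12775.00 mm², ΣAx_c = 1174541.67 mm³, ΣAy_c = 424666.67 mm³.
x_c = 1174541.67/12775.00 = 91.94 mm; y_c = 424666.67/12775.00 = 33.24 mm.

x_c = 91.94 mm, y_c = 33.24 mm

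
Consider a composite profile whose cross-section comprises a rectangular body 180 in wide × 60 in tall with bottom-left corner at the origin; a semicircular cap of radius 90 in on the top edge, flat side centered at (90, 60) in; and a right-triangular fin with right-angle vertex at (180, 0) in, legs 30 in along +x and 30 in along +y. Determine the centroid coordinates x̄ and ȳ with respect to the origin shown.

rectangular body: A = 180 × 60 = 10800.00, centroid at (90.00, 30.00).
semicircular top: A = ½π·90² = 12723.45, centroid at (90.00, 98.20).
triangular fin: A = ½·30·30 = 450.00, centroid at (190.00, 10.00).
ΣA = 23973.45 in²
ΣAx̄ = (10800.00)(90.00) + (12723.45)(90.00) + (450.00)(190.00) = 2202610.52 in³
ΣAȳ = (10800.00)(30.00) + (12723.45)(98.20) + (450.00)(10.00) = 1577907.01 in³
x̄ = 2202610.52 / 23973.45 = 91.88 in
ȳ = 1577907.01 / 23973.45 = 65.82 in

x̄ = 91.88 in, ȳ = 65.82 in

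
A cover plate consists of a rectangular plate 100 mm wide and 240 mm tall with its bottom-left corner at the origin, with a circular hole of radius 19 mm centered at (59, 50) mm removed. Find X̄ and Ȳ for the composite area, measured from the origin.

X̄ = 49.55 mm, Ȳ = 123.47 mm

Part | A | x̄ᵢ | ȳᵢ | A·x̄ᵢ | A·ȳᵢ
plate | 24000.00 | 50.00 | 120.00 | 1200000.00 | 2880000.00
hole | -1134.11 | 59.00 | 50.00 | -66912.78 | -56705.75
Σ | 22865.89 |  |  | 1133087.22 | 2823294.25
X̄ = 1133087.22 / 22865.89 = 49.55 mm
Ȳ = 2823294.25 / 22865.89 = 123.47 mm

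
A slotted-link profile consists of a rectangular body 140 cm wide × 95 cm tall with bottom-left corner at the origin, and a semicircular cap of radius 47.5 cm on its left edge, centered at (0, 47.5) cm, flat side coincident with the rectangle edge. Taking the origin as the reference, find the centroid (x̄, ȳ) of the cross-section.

x̄ = 51.03 cm, ȳ = 47.50 cm

rectangular body: A = 140 × 95 = 13300.00, centroid at (70.00, 47.50).
semicircular end: A = ½π·47.5² = 3544.11, centroid at (-20.16, 47.50).
ΣA = 16844.11 cm²
ΣAx̄ = (13300.00)(70.00) + (3544.11)(-20.16) = 859552.08 cm³
ΣAȳ = (13300.00)(47.50) + (3544.11)(47.50) = 800095.19 cm³
x̄ = 859552.08 / 16844.11 = 51.03 cm
ȳ = 800095.19 / 16844.11 = 47.50 cm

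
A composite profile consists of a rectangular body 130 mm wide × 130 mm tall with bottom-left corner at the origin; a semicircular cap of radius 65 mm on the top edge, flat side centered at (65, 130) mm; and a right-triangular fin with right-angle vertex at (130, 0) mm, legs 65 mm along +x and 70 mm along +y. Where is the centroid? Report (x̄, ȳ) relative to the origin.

x̄ = 72.64 mm, ȳ = 85.13 mm

rectangular body: A = 130 × 130 = 16900.00, centroid at (65.00, 65.00).
semicircular top: A = ½π·65² = 6636.61, centroid at (65.00, 157.59).
triangular fin: A = ½·65·70 = 2275.00, centroid at (151.67, 23.33).
ΣA = 25811.61 mm²
ΣAx̄ = (16900.00)(65.00) + (6636.61)(65.00) + (2275.00)(151.67) = 1874921.61 mm³
ΣAȳ = (16900.00)(65.00) + (6636.61)(157.59) + (2275.00)(23.33) = 2197426.55 mm³
x̄ = 1874921.61 / 25811.61 = 72.64 mm
ȳ = 2197426.55 / 25811.61 = 85.13 mm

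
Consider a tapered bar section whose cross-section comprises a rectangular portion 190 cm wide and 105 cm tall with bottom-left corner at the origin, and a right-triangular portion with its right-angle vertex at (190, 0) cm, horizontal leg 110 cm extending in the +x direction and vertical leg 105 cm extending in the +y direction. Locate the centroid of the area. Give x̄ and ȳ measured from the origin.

rectangular portion: A = 190 × 105 = 19950.00, centroid at (95.00, 52.50).
triangular portion: A = ½·110·105 = 5775.00, centroid at (226.67, 35.00).
ΣA = 25725.00 cm²
ΣAx̄ = (19950.00)(95.00) + (5775.00)(226.67) = 3204250.00 cm³
ΣAȳ = (19950.00)(52.50) + (5775.00)(35.00) = 1249500.00 cm³
x̄ = 3204250.00 / 25725.00 = 124.56 cm
ȳ = 1249500.00 / 25725.00 = 48.57 cm

x̄ = 124.56 cm, ȳ = 48.57 cm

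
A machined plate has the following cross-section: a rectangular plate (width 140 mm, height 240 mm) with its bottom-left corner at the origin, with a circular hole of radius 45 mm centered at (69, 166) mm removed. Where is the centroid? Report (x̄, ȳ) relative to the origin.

Part | A | x̄ᵢ | ȳᵢ | A·x̄ᵢ | A·ȳᵢ
plate | 33600.00 | 70.00 | 120.00 | 2352000.00 | 4032000.00
hole | -6361.73 | 69.00 | 166.00 | -438959.03 | -1056046.37
Σ | 27238.27 |  |  | 1913040.97 | 2975953.63
x̄ = 1913040.97 / 27238.27 = 70.23 mm
ȳ = 2975953.63 / 27238.27 = 109.26 mm

x̄ = 70.23 mm, ȳ = 109.26 mm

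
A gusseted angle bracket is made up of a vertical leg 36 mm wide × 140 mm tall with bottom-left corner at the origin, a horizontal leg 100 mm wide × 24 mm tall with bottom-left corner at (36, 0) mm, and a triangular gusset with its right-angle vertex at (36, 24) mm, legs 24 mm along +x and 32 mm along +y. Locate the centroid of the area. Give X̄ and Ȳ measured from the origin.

Part | A | x̄ᵢ | ȳᵢ | A·x̄ᵢ | A·ȳᵢ
vertical leg | 5040.00 | 18.00 | 70.00 | 90720.00 | 352800.00
horizontal leg | 2400.00 | 86.00 | 12.00 | 206400.00 | 28800.00
gusset | 384.00 | 44.00 | 34.67 | 16896.00 | 13312.00
Σ | 7824.00 |  |  | 314016.00 | 394912.00
X̄ = 314016.00 / 7824.00 = 40.13 mm
Ȳ = 394912.00 / 7824.00 = 50.47 mm

X̄ = 40.13 mm, Ȳ = 50.47 mm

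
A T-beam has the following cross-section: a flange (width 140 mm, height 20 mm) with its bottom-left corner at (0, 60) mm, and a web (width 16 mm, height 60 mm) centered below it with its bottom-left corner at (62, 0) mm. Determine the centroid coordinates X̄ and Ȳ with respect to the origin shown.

X̄ = 70.00 mm, Ȳ = 59.79 mm

web: A = 16 × 60 = 960.00, centroid at (70.00, 30.00).
flange: A = 140 × 20 = 2800.00, centroid at (70.00, 70.00).
ΣA = 3760.00 mm², ΣAX̄ = 263200.00 mm³, ΣAȲ = 224800.00 mm³.
X̄ = 263200.00/3760.00 = 70.00 mm; Ȳ = 224800.00/3760.00 = 59.79 mm.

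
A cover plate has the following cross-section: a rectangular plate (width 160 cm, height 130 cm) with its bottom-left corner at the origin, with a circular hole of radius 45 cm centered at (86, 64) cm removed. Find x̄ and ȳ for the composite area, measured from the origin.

plate: A = 160 × 130 = 20800.00, centroid at (80.00, 65.00).
hole: A = −π·45² = -6361.73, centroid at (86.00, 64.00).
ΣA = 14438.27 cm², ΣAx̄ = 1116891.64 cm³, ΣAȳ = 944849.59 cm³.
x̄ = 1116891.64/14438.27 = 77.36 cm; ȳ = 944849.59/14438.27 = 65.44 cm.

x̄ = 77.36 cm, ȳ = 65.44 cm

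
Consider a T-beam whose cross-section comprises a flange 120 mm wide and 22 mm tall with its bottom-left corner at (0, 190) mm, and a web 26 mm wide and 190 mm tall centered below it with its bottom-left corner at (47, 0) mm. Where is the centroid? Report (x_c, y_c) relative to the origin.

Part | A | x̄ᵢ | ȳᵢ | A·x̄ᵢ | A·ȳᵢ
web | 4940.00 | 60.00 | 95.00 | 296400.00 | 469300.00
flange | 2640.00 | 60.00 | 201.00 | 158400.00 | 530640.00
Σ | 7580.00 |  |  | 454800.00 | 999940.00
x_c = 454800.00 / 7580.00 = 60.00 mm
y_c = 999940.00 / 7580.00 = 131.92 mm

x_c = 60.00 mm, y_c = 131.92 mm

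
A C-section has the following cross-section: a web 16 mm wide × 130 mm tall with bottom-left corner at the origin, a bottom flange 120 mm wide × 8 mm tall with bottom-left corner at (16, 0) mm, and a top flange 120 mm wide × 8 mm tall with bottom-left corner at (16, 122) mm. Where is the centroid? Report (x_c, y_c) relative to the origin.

web: A = 16 × 130 = 2080.00, centroid at (8.00, 65.00).
bottom flange: A = 120 × 8 = 960.00, centroid at (76.00, 4.00).
top flange: A = 120 × 8 = 960.00, centroid at (76.00, 126.00).
ΣA = 4000.00 mm²
ΣAx_c = (2080.00)(8.00) + (960.00)(76.00) + (960.00)(76.00) = 162560.00 mm³
ΣAy_c = (2080.00)(65.00) + (960.00)(4.00) + (960.00)(126.00) = 260000.00 mm³
x_c = 162560.00 / 4000.00 = 40.64 mm
y_c = 260000.00 / 4000.00 = 65.00 mm

x_c = 40.64 mm, y_c = 65.00 mm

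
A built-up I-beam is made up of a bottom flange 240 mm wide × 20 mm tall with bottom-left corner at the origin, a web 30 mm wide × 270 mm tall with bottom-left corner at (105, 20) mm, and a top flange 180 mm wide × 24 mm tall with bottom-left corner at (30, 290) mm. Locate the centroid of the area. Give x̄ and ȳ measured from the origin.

x̄ = 120.00 mm, ȳ = 151.46 mm

Part | A | x̄ᵢ | ȳᵢ | A·x̄ᵢ | A·ȳᵢ
bottom flange | 4800.00 | 120.00 | 10.00 | 576000.00 | 48000.00
web | 8100.00 | 120.00 | 155.00 | 972000.00 | 1255500.00
top flange | 4320.00 | 120.00 | 302.00 | 518400.00 | 1304640.00
Σ | 17220.00 |  |  | 2066400.00 | 2608140.00
x̄ = 2066400.00 / 17220.00 = 120.00 mm
ȳ = 2608140.00 / 17220.00 = 151.46 mm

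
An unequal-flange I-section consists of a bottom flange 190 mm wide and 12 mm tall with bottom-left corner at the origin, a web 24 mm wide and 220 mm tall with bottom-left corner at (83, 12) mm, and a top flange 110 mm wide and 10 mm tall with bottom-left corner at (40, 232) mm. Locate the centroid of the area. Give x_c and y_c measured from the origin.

bottom flange: A = 190 × 12 = 2280.00, centroid at (95.00, 6.00).
web: A = 24 × 220 = 5280.00, centroid at (95.00, 122.00).
top flange: A = 110 × 10 = 1100.00, centroid at (95.00, 237.00).
ΣA = 8660.00 mm², ΣAx_c = 822700.00 mm³, ΣAy_c = 918540.00 mm³.
x_c = 822700.00/8660.00 = 95.00 mm; y_c = 918540.00/8660.00 = 106.07 mm.

x_c = 95.00 mm, y_c = 106.07 mm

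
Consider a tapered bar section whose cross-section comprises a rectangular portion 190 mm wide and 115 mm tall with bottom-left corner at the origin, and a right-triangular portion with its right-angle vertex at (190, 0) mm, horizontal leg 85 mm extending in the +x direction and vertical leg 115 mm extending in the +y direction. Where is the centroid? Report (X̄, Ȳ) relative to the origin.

Part | A | x̄ᵢ | ȳᵢ | A·x̄ᵢ | A·ȳᵢ
rectangular portion | 21850.00 | 95.00 | 57.50 | 2075750.00 | 1256375.00
triangular portion | 4887.50 | 218.33 | 38.33 | 1067104.17 | 187354.17
Σ | 26737.50 |  |  | 3142854.17 | 1443729.17
X̄ = 3142854.17 / 26737.50 = 117.54 mm
Ȳ = 1443729.17 / 26737.50 = 54.00 mm

X̄ = 117.54 mm, Ȳ = 54.00 mm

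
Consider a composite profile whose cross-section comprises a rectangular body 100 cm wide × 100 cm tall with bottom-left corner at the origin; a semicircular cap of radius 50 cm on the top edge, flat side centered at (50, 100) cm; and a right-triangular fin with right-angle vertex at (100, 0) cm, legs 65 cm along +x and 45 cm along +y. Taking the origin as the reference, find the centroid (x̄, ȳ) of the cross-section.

x̄ = 56.81 cm, ȳ = 64.85 cm

rectangular body: A = 100 × 100 = 10000.00, centroid at (50.00, 50.00).
semicircular top: A = ½π·50² = 3926.99, centroid at (50.00, 121.22).
triangular fin: A = ½·65·45 = 1462.50, centroid at (121.67, 15.00).
ΣA = 15389.49 cm², ΣAx̄ = 874287.04 cm³, ΣAȳ = 997969.92 cm³.
x̄ = 874287.04/15389.49 = 56.81 cm; ȳ = 997969.92/15389.49 = 64.85 cm.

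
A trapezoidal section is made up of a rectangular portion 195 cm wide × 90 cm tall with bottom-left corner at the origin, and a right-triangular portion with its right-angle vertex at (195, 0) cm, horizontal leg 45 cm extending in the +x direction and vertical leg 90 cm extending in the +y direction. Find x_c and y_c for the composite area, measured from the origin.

rectangular portion: A = 195 × 90 = 17550.00, centroid at (97.50, 45.00).
triangular portion: A = ½·45·90 = 2025.00, centroid at (210.00, 30.00).
ΣA = 19575.00 cm², ΣAx_c = 2136375.00 cm³, ΣAy_c = 850500.00 cm³.
x_c = 2136375.00/19575.00 = 109.14 cm; y_c = 850500.00/19575.00 = 43.45 cm.

x_c = 109.14 cm, y_c = 43.45 cm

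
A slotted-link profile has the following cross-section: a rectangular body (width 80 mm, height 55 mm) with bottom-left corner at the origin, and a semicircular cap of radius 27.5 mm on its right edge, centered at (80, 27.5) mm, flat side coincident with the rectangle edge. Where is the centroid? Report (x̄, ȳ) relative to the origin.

rectangular body: A = 80 × 55 = 4400.00, centroid at (40.00, 27.50).
semicircular end: A = ½π·27.5² = 1187.91, centroid at (91.67, 27.50).
ΣA = 5587.91 mm²
ΣAx̄ = (4400.00)(40.00) + (1187.91)(91.67) = 284897.76 mm³
ΣAȳ = (4400.00)(27.50) + (1187.91)(27.50) = 153667.65 mm³
x̄ = 284897.76 / 5587.91 = 50.98 mm
ȳ = 153667.65 / 5587.91 = 27.50 mm

x̄ = 50.98 mm, ȳ = 27.50 mm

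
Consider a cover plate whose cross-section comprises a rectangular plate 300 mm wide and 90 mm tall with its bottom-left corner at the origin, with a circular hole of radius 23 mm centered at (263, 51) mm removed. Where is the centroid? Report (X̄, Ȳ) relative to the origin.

Part | A | x̄ᵢ | ȳᵢ | A·x̄ᵢ | A·ȳᵢ
plate | 27000.00 | 150.00 | 45.00 | 4050000.00 | 1215000.00
hole | -1661.90 | 263.00 | 51.00 | -437080.36 | -84757.03
Σ | 25338.10 |  |  | 3612919.64 | 1130242.97
X̄ = 3612919.64 / 25338.10 = 142.59 mm
Ȳ = 1130242.97 / 25338.10 = 44.61 mm

X̄ = 142.59 mm, Ȳ = 44.61 mm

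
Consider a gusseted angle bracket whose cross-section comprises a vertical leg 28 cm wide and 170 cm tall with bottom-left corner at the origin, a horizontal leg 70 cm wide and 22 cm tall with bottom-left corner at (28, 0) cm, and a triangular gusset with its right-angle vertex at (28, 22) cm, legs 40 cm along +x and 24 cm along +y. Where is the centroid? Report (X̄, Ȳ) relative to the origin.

X̄ = 27.06 cm, Ȳ = 64.30 cm

vertical leg: A = 28 × 170 = 4760.00, centroid at (14.00, 85.00).
horizontal leg: A = 70 × 22 = 1540.00, centroid at (63.00, 11.00).
gusset: A = ½·40·24 = 480.00, centroid at (41.33, 30.00).
ΣA = 6780.00 cm², ΣAX̄ = 183500.00 cm³, ΣAȲ = 435940.00 cm³.
X̄ = 183500.00/6780.00 = 27.06 cm; Ȳ = 435940.00/6780.00 = 64.30 cm.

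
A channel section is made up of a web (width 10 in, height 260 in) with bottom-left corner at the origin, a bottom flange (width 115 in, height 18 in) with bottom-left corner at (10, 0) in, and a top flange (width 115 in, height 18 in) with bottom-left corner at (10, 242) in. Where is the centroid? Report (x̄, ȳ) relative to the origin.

Part | A | x̄ᵢ | ȳᵢ | A·x̄ᵢ | A·ȳᵢ
web | 2600.00 | 5.00 | 130.00 | 13000.00 | 338000.00
bottom flange | 2070.00 | 67.50 | 9.00 | 139725.00 | 18630.00
top flange | 2070.00 | 67.50 | 251.00 | 139725.00 | 519570.00
Σ | 6740.00 |  |  | 292450.00 | 876200.00
x̄ = 292450.00 / 6740.00 = 43.39 in
ȳ = 876200.00 / 6740.00 = 130.00 in

x̄ = 43.39 in, ȳ = 130.00 in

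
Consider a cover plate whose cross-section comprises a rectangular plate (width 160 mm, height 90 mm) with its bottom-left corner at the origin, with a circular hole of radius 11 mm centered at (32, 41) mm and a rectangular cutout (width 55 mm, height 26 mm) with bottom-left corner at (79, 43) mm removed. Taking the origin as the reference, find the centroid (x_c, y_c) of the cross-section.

x_c = 78.44 mm, y_c = 43.87 mm

plate: A = 160 × 90 = 14400.00, centroid at (80.00, 45.00).
hole 1: A = −π·11² = -380.13, centroid at (32.00, 41.00).
hole 2: A = −(55 × 26) = -1430.00, centroid at (106.50, 56.00).
ΣA = 12589.87 mm²
ΣAx_c = (14400.00)(80.00) + (-380.13)(32.00) + (-1430.00)(106.50) = 987540.75 mm³
ΣAy_c = (14400.00)(45.00) + (-380.13)(41.00) + (-1430.00)(56.00) = 552334.56 mm³
x_c = 987540.75 / 12589.87 = 78.44 mm
y_c = 552334.56 / 12589.87 = 43.87 mm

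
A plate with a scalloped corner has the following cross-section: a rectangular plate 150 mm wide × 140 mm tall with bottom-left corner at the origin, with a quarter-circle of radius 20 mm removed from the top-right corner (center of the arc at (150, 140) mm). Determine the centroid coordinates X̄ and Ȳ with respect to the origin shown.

Part | A | x̄ᵢ | ȳᵢ | A·x̄ᵢ | A·ȳᵢ
plate | 21000.00 | 75.00 | 70.00 | 1575000.00 | 1470000.00
removed quarter-circle | -314.16 | 141.51 | 131.51 | -44457.22 | -41315.63
Σ | 20685.84 |  |  | 1530542.78 | 1428684.37
X̄ = 1530542.78 / 20685.84 = 73.99 mm
Ȳ = 1428684.37 / 20685.84 = 69.07 mm

X̄ = 73.99 mm, Ȳ = 69.07 mm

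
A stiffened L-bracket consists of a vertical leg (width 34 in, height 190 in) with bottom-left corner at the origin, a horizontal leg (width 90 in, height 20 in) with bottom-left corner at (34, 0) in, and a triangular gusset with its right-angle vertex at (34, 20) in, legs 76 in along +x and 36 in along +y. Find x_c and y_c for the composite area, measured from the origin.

x_c = 34.61 in, y_c = 70.16 in

vertical leg: A = 34 × 190 = 6460.00, centroid at (17.00, 95.00).
horizontal leg: A = 90 × 20 = 1800.00, centroid at (79.00, 10.00).
gusset: A = ½·76·36 = 1368.00, centroid at (59.33, 32.00).
ΣA = 9628.00 in², ΣAx_c = 333188.00 in³, ΣAy_c = 675476.00 in³.
x_c = 333188.00/9628.00 = 34.61 in; y_c = 675476.00/9628.00 = 70.16 in.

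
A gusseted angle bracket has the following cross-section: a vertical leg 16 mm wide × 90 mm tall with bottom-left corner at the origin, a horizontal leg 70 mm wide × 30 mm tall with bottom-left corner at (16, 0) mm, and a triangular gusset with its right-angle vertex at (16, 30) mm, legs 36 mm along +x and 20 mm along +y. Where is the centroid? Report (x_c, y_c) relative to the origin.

Part | A | x̄ᵢ | ȳᵢ | A·x̄ᵢ | A·ȳᵢ
vertical leg | 1440.00 | 8.00 | 45.00 | 11520.00 | 64800.00
horizontal leg | 2100.00 | 51.00 | 15.00 | 107100.00 | 31500.00
gusset | 360.00 | 28.00 | 36.67 | 10080.00 | 13200.00
Σ | 3900.00 |  |  | 128700.00 | 109500.00
x_c = 128700.00 / 3900.00 = 33.00 mm
y_c = 109500.00 / 3900.00 = 28.08 mm

x_c = 33.00 mm, y_c = 28.08 mm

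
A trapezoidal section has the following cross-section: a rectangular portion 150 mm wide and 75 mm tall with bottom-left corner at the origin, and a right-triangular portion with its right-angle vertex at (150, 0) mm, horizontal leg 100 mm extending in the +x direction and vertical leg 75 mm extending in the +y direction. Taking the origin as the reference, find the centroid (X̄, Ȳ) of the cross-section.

X̄ = 102.08 mm, Ȳ = 34.38 mm

Part | A | x̄ᵢ | ȳᵢ | A·x̄ᵢ | A·ȳᵢ
rectangular portion | 11250.00 | 75.00 | 37.50 | 843750.00 | 421875.00
triangular portion | 3750.00 | 183.33 | 25.00 | 687500.00 | 93750.00
Σ | 15000.00 |  |  | 1531250.00 | 515625.00
X̄ = 1531250.00 / 15000.00 = 102.08 mm
Ȳ = 515625.00 / 15000.00 = 34.38 mm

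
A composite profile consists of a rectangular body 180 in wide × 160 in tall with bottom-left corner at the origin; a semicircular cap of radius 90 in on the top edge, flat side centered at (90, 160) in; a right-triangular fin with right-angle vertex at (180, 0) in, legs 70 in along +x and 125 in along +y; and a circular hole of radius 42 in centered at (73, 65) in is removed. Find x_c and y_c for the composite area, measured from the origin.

rectangular body: A = 180 × 160 = 28800.00, centroid at (90.00, 80.00).
semicircular top: A = ½π·90² = 12723.45, centroid at (90.00, 198.20).
triangular fin: A = ½·70·125 = 4375.00, centroid at (203.33, 41.67).
hole: A = −π·42² = -5541.77, centroid at (73.00, 65.00).
ΣA = 40356.68 in²
ΣAx_c = (28800.00)(90.00) + (12723.45)(90.00) + (4375.00)(203.33) + (-5541.77)(73.00) = 4222144.69 in³
ΣAy_c = (28800.00)(80.00) + (12723.45)(198.20) + (4375.00)(41.67) + (-5541.77)(65.00) = 4647828.69 in³
x_c = 4222144.69 / 40356.68 = 104.62 in
y_c = 4647828.69 / 40356.68 = 115.17 in

x_c = 104.62 in, y_c = 115.17 in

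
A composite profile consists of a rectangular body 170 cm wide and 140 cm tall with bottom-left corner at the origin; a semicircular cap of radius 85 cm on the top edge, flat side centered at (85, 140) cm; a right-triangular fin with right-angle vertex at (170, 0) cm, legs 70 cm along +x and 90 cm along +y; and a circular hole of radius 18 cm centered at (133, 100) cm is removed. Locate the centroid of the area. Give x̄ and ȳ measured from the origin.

rectangular body: A = 170 × 140 = 23800.00, centroid at (85.00, 70.00).
semicircular top: A = ½π·85² = 11349.00, centroid at (85.00, 176.08).
triangular fin: A = ½·70·90 = 3150.00, centroid at (193.33, 30.00).
hole: A = −π·18² = -1017.88, centroid at (133.00, 100.00).
ΣA = 37281.13 cm²
ΣAx̄ = (23800.00)(85.00) + (11349.00)(85.00) + (3150.00)(193.33) + (-1017.88)(133.00) = 3461287.78 cm³
ΣAȳ = (23800.00)(70.00) + (11349.00)(176.08) + (3150.00)(30.00) + (-1017.88)(100.00) = 3656989.55 cm³
x̄ = 3461287.78 / 37281.13 = 92.84 cm
ȳ = 3656989.55 / 37281.13 = 98.09 cm

x̄ = 92.84 cm, ȳ = 98.09 cm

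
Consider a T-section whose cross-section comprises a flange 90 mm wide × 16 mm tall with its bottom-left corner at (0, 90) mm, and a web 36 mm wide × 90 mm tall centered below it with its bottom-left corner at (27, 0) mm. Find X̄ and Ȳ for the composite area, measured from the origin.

web: A = 36 × 90 = 3240.00, centroid at (45.00, 45.00).
flange: A = 90 × 16 = 1440.00, centroid at (45.00, 98.00).
ΣA = 4680.00 mm²
ΣAX̄ = (3240.00)(45.00) + (1440.00)(45.00) = 210600.00 mm³
ΣAȲ = (3240.00)(45.00) + (1440.00)(98.00) = 286920.00 mm³
X̄ = 210600.00 / 4680.00 = 45.00 mm
Ȳ = 286920.00 / 4680.00 = 61.31 mm

X̄ = 45.00 mm, Ȳ = 61.31 mm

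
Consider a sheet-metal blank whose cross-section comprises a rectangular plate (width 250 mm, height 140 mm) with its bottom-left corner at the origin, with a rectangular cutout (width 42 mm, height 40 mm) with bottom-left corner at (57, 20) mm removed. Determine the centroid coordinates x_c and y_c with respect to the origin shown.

plate: A = 250 × 140 = 35000.00, centroid at (125.00, 70.00).
hole: A = −(42 × 40) = -1680.00, centroid at (78.00, 40.00).
ΣA = 33320.00 mm², ΣAx_c = 4243960.00 mm³, ΣAy_c = 2382800.00 mm³.
x_c = 4243960.00/33320.00 = 127.37 mm; y_c = 2382800.00/33320.00 = 71.51 mm.

x_c = 127.37 mm, y_c = 71.51 mm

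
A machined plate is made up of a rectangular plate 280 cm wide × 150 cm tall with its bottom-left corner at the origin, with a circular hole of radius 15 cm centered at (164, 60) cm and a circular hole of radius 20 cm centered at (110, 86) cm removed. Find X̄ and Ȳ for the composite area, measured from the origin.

Part | A | x̄ᵢ | ȳᵢ | A·x̄ᵢ | A·ȳᵢ
plate | 42000.00 | 140.00 | 75.00 | 5880000.00 | 3150000.00
hole 1 | -706.86 | 164.00 | 60.00 | -115924.77 | -42411.50
hole 2 | -1256.64 | 110.00 | 86.00 | -138230.08 | -108070.79
Σ | 40036.50 |  |  | 5625845.15 | 2999517.71
X̄ = 5625845.15 / 40036.50 = 140.52 cm
Ȳ = 2999517.71 / 40036.50 = 74.92 cm

X̄ = 140.52 cm, Ȳ = 74.92 cm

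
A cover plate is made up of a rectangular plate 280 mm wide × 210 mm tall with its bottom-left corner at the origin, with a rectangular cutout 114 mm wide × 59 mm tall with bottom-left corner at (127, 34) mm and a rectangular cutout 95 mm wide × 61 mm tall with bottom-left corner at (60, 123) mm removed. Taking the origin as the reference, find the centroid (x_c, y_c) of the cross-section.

plate: A = 280 × 210 = 58800.00, centroid at (140.00, 105.00).
hole 1: A = −(114 × 59) = -6726.00, centroid at (184.00, 63.50).
hole 2: A = −(95 × 61) = -5795.00, centroid at (107.50, 153.50).
ΣA = 46279.00 mm², ΣAx_c = 6371453.50 mm³, ΣAy_c = 4857366.50 mm³.
x_c = 6371453.50/46279.00 = 137.67 mm; y_c = 4857366.50/46279.00 = 104.96 mm.

x_c = 137.67 mm, y_c = 104.96 mm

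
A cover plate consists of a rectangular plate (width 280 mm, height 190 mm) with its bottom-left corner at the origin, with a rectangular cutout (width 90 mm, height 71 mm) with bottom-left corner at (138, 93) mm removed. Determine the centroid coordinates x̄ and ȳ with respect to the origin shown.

plate: A = 280 × 190 = 53200.00, centroid at (140.00, 95.00).
hole: A = −(90 × 71) = -6390.00, centroid at (183.00, 128.50).
ΣA = 46810.00 mm², ΣAx̄ = 6278630.00 mm³, ΣAȳ = 4232885.00 mm³.
x̄ = 6278630.00/46810.00 = 134.13 mm; ȳ = 4232885.00/46810.00 = 90.43 mm.

x̄ = 134.13 mm, ȳ = 90.43 mm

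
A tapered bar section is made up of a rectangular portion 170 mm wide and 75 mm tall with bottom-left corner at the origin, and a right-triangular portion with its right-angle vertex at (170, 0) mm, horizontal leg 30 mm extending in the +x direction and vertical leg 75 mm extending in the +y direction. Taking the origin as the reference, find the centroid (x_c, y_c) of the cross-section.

x_c = 92.70 mm, y_c = 36.49 mm

rectangular portion: A = 170 × 75 = 12750.00, centroid at (85.00, 37.50).
triangular portion: A = ½·30·75 = 1125.00, centroid at (180.00, 25.00).
ΣA = 13875.00 mm²
ΣAx_c = (12750.00)(85.00) + (1125.00)(180.00) = 1286250.00 mm³
ΣAy_c = (12750.00)(37.50) + (1125.00)(25.00) = 506250.00 mm³
x_c = 1286250.00 / 13875.00 = 92.70 mm
y_c = 506250.00 / 13875.00 = 36.49 mm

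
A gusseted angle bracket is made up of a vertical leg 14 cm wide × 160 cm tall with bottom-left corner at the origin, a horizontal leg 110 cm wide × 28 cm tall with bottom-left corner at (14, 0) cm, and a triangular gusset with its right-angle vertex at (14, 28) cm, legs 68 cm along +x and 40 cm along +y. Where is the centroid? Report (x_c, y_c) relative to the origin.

Part | A | x̄ᵢ | ȳᵢ | A·x̄ᵢ | A·ȳᵢ
vertical leg | 2240.00 | 7.00 | 80.00 | 15680.00 | 179200.00
horizontal leg | 3080.00 | 69.00 | 14.00 | 212520.00 | 43120.00
gusset | 1360.00 | 36.67 | 41.33 | 49866.67 | 56213.33
Σ | 6680.00 |  |  | 278066.67 | 278533.33
x_c = 278066.67 / 6680.00 = 41.63 cm
y_c = 278533.33 / 6680.00 = 41.70 cm

x_c = 41.63 cm, y_c = 41.70 cm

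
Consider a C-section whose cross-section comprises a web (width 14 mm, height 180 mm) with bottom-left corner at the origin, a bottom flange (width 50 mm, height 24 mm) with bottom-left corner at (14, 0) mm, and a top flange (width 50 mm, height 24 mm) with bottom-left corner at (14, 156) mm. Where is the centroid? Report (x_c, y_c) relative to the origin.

Part | A | x̄ᵢ | ȳᵢ | A·x̄ᵢ | A·ȳᵢ
web | 2520.00 | 7.00 | 90.00 | 17640.00 | 226800.00
bottom flange | 1200.00 | 39.00 | 12.00 | 46800.00 | 14400.00
top flange | 1200.00 | 39.00 | 168.00 | 46800.00 | 201600.00
Σ | 4920.00 |  |  | 111240.00 | 442800.00
x_c = 111240.00 / 4920.00 = 22.61 mm
y_c = 442800.00 / 4920.00 = 90.00 mm

x_c = 22.61 mm, y_c = 90.00 mm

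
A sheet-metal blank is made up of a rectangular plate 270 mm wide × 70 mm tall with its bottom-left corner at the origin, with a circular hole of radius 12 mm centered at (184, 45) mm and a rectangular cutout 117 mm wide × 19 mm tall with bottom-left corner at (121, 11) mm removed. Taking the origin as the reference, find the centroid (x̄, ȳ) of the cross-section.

x̄ = 127.54 mm, ȳ = 36.71 mm

Part | A | x̄ᵢ | ȳᵢ | A·x̄ᵢ | A·ȳᵢ
plate | 18900.00 | 135.00 | 35.00 | 2551500.00 | 661500.00
hole 1 | -452.39 | 184.00 | 45.00 | -83239.64 | -20357.52
hole 2 | -2223.00 | 179.50 | 20.50 | -399028.50 | -45571.50
Σ | 16224.61 |  |  | 2069231.86 | 595570.98
x̄ = 2069231.86 / 16224.61 = 127.54 mm
ȳ = 595570.98 / 16224.61 = 36.71 mm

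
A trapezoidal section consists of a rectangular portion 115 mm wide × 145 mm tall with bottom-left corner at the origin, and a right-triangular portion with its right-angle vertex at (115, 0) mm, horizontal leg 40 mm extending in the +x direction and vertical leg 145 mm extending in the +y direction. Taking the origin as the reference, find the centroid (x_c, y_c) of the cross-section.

x_c = 67.99 mm, y_c = 68.92 mm

rectangular portion: A = 115 × 145 = 16675.00, centroid at (57.50, 72.50).
triangular portion: A = ½·40·145 = 2900.00, centroid at (128.33, 48.33).
ΣA = 19575.00 mm², ΣAx_c = 1330979.17 mm³, ΣAy_c = 1349104.17 mm³.
x_c = 1330979.17/19575.00 = 67.99 mm; y_c = 1349104.17/19575.00 = 68.92 mm.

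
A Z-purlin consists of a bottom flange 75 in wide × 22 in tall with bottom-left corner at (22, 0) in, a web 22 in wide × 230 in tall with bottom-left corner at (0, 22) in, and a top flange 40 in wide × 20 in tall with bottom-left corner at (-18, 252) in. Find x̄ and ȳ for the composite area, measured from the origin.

Part | A | x̄ᵢ | ȳᵢ | A·x̄ᵢ | A·ȳᵢ
bottom flange | 1650.00 | 59.50 | 11.00 | 98175.00 | 18150.00
web | 5060.00 | 11.00 | 137.00 | 55660.00 | 693220.00
top flange | 800.00 | 2.00 | 262.00 | 1600.00 | 209600.00
Σ | 7510.00 |  |  | 155435.00 | 920970.00
x̄ = 155435.00 / 7510.00 = 20.70 in
ȳ = 920970.00 / 7510.00 = 122.63 in

x̄ = 20.70 in, ȳ = 122.63 in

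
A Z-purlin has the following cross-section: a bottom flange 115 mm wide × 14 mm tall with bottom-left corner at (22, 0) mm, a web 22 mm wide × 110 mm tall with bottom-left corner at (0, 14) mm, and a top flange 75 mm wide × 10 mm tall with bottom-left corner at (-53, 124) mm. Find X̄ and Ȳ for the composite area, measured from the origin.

Part | A | x̄ᵢ | ȳᵢ | A·x̄ᵢ | A·ȳᵢ
bottom flange | 1610.00 | 79.50 | 7.00 | 127995.00 | 11270.00
web | 2420.00 | 11.00 | 69.00 | 26620.00 | 166980.00
top flange | 750.00 | -15.50 | 129.00 | -11625.00 | 96750.00
Σ | 4780.00 |  |  | 142990.00 | 275000.00
X̄ = 142990.00 / 4780.00 = 29.91 mm
Ȳ = 275000.00 / 4780.00 = 57.53 mm

X̄ = 29.91 mm, Ȳ = 57.53 mm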